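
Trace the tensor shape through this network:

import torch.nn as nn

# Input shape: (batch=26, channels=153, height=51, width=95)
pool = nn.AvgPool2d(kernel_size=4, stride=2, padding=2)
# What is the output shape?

Input shape: (26, 153, 51, 95)
Output shape: (26, 153, 26, 48)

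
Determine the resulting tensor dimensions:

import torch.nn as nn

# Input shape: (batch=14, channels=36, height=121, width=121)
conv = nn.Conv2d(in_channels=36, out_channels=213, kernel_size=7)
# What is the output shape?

Input shape: (14, 36, 121, 121)
Output shape: (14, 213, 115, 115)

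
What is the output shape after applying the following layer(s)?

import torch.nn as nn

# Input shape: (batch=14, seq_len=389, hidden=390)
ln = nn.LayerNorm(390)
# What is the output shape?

Input shape: (14, 389, 390)
Output shape: (14, 389, 390)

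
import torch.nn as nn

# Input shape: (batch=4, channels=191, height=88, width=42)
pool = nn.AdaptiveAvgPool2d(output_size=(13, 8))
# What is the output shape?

Input shape: (4, 191, 88, 42)
Output shape: (4, 191, 13, 8)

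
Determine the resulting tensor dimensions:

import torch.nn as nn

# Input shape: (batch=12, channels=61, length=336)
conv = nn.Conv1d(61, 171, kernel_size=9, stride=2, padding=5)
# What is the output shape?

Input shape: (12, 61, 336)
Output shape: (12, 171, 169)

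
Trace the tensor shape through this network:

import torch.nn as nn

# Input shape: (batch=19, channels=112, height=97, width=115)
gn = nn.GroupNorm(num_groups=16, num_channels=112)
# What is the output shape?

Input shape: (19, 112, 97, 115)
Output shape: (19, 112, 97, 115)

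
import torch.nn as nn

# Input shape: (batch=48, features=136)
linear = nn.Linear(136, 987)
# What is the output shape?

Input shape: (48, 136)
Output shape: (48, 987)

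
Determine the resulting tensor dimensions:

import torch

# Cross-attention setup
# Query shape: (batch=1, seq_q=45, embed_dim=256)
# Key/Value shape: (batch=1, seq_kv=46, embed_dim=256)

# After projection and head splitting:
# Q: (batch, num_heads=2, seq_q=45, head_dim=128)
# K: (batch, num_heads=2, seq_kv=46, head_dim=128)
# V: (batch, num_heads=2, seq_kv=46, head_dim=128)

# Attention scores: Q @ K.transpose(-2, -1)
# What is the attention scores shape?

Input shape: (1, 45, 256)
Output shape: (1, 2, 45, 46)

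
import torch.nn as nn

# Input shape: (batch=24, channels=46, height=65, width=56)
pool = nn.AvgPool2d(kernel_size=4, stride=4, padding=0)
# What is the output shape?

Input shape: (24, 46, 65, 56)
Output shape: (24, 46, 16, 14)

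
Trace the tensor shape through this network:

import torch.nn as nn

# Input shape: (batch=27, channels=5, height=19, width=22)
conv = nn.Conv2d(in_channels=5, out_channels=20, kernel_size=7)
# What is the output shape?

Input shape: (27, 5, 19, 22)
Output shape: (27, 20, 13, 16)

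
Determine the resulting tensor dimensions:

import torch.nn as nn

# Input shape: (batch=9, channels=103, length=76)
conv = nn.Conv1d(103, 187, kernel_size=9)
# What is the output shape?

Input shape: (9, 103, 76)
Output shape: (9, 187, 68)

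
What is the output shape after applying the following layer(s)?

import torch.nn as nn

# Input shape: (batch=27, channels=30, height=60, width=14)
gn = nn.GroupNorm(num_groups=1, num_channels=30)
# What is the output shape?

Input shape: (27, 30, 60, 14)
Output shape: (27, 30, 60, 14)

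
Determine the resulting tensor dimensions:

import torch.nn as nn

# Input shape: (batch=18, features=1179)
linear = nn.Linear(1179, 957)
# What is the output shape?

Input shape: (18, 1179)
Output shape: (18, 957)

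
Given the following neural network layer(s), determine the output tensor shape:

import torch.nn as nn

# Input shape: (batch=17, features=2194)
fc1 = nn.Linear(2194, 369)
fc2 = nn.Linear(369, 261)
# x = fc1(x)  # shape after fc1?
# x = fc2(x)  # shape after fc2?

Input shape: (17, 2194)
  -> after fc1: (17, 369)
Output shape: (17, 261)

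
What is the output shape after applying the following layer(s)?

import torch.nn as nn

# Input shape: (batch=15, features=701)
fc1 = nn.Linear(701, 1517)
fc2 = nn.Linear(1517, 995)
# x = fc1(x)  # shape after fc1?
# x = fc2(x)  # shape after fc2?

Input shape: (15, 701)
  -> after fc1: (15, 1517)
Output shape: (15, 995)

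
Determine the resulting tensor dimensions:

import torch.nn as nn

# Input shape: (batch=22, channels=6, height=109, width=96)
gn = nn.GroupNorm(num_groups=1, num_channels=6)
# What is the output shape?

Input shape: (22, 6, 109, 96)
Output shape: (22, 6, 109, 96)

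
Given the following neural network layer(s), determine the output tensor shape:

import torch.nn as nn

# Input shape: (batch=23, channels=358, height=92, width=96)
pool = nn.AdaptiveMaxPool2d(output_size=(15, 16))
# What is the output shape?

Input shape: (23, 358, 92, 96)
Output shape: (23, 358, 15, 16)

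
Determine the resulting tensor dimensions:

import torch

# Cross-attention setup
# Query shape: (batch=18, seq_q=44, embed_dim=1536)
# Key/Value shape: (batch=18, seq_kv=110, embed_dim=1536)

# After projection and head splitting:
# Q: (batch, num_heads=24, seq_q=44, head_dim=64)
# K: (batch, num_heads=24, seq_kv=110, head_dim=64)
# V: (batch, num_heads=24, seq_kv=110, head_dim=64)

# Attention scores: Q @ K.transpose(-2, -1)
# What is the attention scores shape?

Input shape: (18, 44, 1536)
Output shape: (18, 24, 44, 110)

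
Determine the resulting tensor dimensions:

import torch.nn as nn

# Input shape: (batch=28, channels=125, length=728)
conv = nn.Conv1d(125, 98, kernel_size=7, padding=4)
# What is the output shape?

Input shape: (28, 125, 728)
Output shape: (28, 98, 730)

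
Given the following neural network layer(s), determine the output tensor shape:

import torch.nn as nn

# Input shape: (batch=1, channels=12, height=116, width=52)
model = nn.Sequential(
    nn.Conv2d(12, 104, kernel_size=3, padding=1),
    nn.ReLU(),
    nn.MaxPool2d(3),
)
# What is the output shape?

Input shape: (1, 12, 116, 52)
  -> after Conv2d: (1, 104, 116, 52)
  -> after ReLU: (1, 104, 116, 52)
Output shape: (1, 104, 38, 17)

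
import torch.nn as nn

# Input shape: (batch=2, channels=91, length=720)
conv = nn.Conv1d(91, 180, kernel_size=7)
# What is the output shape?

Input shape: (2, 91, 720)
Output shape: (2, 180, 714)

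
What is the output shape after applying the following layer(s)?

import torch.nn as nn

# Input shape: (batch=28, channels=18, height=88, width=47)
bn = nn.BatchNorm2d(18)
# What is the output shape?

Input shape: (28, 18, 88, 47)
Output shape: (28, 18, 88, 47)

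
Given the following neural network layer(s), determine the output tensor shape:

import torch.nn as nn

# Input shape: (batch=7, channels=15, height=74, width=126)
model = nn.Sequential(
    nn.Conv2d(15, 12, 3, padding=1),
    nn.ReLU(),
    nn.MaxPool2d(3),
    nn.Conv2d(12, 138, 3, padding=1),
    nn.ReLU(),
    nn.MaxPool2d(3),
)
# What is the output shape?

Input shape: (7, 15, 74, 126)
  -> after first Conv2d: (7, 12, 74, 126)
  -> after first MaxPool2d: (7, 12, 24, 42)
  -> after second Conv2d: (7, 138, 24, 42)
Output shape: (7, 138, 8, 14)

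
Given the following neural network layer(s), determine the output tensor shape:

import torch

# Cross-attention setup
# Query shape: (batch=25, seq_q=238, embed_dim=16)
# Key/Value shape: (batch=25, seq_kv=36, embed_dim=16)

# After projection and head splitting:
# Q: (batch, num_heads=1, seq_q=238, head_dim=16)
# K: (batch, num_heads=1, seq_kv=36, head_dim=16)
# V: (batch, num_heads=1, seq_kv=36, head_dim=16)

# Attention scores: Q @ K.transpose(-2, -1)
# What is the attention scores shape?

Input shape: (25, 238, 16)
Output shape: (25, 1, 238, 36)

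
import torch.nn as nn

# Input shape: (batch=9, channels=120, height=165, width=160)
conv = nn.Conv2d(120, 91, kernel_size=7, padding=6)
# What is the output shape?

Input shape: (9, 120, 165, 160)
Output shape: (9, 91, 171, 166)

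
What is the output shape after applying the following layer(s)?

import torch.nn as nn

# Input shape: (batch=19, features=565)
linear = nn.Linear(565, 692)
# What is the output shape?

Input shape: (19, 565)
Output shape: (19, 692)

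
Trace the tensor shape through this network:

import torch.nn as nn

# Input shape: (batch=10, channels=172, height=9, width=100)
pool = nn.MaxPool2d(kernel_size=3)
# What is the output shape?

Input shape: (10, 172, 9, 100)
Output shape: (10, 172, 3, 33)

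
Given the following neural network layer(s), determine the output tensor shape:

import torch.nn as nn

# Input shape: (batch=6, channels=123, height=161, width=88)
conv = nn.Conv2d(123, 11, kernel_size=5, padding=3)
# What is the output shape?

Input shape: (6, 123, 161, 88)
Output shape: (6, 11, 163, 90)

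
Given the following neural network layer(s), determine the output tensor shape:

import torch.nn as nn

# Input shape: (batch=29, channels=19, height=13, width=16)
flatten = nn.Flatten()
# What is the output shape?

Input shape: (29, 19, 13, 16)
Output shape: (29, 3952)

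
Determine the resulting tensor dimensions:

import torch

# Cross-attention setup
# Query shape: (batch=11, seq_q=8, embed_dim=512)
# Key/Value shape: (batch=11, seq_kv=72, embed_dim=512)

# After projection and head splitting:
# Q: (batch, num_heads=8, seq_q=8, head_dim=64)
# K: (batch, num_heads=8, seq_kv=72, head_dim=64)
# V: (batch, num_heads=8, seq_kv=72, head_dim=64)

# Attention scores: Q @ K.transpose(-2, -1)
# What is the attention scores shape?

Input shape: (11, 8, 512)
Output shape: (11, 8, 8, 72)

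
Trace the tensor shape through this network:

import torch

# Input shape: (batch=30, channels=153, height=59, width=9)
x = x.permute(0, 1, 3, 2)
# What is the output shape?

Input shape: (30, 153, 59, 9)
Output shape: (30, 153, 9, 59)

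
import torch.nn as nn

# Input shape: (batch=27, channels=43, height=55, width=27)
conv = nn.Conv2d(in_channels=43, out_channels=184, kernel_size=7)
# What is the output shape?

Input shape: (27, 43, 55, 27)
Output shape: (27, 184, 49, 21)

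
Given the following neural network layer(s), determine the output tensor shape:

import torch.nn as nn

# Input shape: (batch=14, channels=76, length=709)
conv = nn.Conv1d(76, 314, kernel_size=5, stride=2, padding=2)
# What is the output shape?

Input shape: (14, 76, 709)
Output shape: (14, 314, 355)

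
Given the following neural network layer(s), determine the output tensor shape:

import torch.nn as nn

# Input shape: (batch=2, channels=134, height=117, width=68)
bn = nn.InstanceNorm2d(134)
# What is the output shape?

Input shape: (2, 134, 117, 68)
Output shape: (2, 134, 117, 68)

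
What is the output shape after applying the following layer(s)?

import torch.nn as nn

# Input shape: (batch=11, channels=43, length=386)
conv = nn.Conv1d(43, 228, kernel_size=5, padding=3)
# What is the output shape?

Input shape: (11, 43, 386)
Output shape: (11, 228, 388)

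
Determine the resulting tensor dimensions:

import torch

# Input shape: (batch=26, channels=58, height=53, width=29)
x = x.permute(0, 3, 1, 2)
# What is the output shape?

Input shape: (26, 58, 53, 29)
Output shape: (26, 29, 58, 53)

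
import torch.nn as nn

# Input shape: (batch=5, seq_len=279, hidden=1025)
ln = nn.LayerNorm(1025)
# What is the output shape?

Input shape: (5, 279, 1025)
Output shape: (5, 279, 1025)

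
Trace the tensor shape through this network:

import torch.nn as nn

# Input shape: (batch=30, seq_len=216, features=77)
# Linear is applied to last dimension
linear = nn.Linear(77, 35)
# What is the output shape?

Input shape: (30, 216, 77)
Output shape: (30, 216, 35)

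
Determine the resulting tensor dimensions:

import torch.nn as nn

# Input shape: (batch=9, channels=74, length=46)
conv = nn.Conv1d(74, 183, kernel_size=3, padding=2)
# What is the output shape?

Input shape: (9, 74, 46)
Output shape: (9, 183, 48)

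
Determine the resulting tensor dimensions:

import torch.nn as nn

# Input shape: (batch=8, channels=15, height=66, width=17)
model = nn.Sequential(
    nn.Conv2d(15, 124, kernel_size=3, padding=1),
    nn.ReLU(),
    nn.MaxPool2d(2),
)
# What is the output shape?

Input shape: (8, 15, 66, 17)
  -> after Conv2d: (8, 124, 66, 17)
  -> after ReLU: (8, 124, 66, 17)
Output shape: (8, 124, 33, 8)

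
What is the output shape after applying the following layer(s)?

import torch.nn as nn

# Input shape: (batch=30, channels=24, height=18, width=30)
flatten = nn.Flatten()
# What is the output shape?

Input shape: (30, 24, 18, 30)
Output shape: (30, 12960)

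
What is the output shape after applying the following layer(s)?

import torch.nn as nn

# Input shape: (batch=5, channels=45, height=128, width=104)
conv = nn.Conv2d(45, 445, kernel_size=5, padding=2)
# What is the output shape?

Input shape: (5, 45, 128, 104)
Output shape: (5, 445, 128, 104)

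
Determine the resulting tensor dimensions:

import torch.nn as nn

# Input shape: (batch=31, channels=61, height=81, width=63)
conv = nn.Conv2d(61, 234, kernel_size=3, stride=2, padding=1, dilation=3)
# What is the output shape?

Input shape: (31, 61, 81, 63)
Output shape: (31, 234, 39, 30)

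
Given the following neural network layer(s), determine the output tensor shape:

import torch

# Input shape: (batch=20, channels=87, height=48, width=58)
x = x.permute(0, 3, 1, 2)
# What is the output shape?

Input shape: (20, 87, 48, 58)
Output shape: (20, 58, 87, 48)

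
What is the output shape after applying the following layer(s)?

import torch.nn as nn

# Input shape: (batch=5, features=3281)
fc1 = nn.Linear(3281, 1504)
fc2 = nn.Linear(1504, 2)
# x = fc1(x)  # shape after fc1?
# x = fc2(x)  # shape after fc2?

Input shape: (5, 3281)
  -> after fc1: (5, 1504)
Output shape: (5, 2)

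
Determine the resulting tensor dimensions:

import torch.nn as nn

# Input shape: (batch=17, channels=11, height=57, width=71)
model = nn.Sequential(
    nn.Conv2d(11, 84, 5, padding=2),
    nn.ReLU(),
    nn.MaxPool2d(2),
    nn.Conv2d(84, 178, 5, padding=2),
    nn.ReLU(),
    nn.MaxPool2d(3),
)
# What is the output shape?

Input shape: (17, 11, 57, 71)
  -> after first Conv2d: (17, 84, 57, 71)
  -> after first MaxPool2d: (17, 84, 28, 35)
  -> after second Conv2d: (17, 178, 28, 35)
Output shape: (17, 178, 9, 11)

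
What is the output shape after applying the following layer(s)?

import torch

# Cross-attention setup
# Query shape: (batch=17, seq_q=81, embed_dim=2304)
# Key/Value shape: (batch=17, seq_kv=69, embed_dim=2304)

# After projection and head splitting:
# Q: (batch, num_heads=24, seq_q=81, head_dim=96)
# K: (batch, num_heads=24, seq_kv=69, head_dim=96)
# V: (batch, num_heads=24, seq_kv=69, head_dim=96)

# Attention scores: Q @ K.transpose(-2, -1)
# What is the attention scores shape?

Input shape: (17, 81, 2304)
Output shape: (17, 24, 81, 69)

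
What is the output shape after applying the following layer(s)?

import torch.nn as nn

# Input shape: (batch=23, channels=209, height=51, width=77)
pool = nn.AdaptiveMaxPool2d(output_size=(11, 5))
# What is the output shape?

Input shape: (23, 209, 51, 77)
Output shape: (23, 209, 11, 5)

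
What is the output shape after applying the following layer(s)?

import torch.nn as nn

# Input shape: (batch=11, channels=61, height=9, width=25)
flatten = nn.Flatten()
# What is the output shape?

Input shape: (11, 61, 9, 25)
Output shape: (11, 13725)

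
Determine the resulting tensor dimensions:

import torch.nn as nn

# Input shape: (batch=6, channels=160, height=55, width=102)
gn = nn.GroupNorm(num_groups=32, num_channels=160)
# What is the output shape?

Input shape: (6, 160, 55, 102)
Output shape: (6, 160, 55, 102)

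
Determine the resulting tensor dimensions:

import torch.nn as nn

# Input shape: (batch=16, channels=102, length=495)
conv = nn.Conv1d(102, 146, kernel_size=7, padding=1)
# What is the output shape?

Input shape: (16, 102, 495)
Output shape: (16, 146, 491)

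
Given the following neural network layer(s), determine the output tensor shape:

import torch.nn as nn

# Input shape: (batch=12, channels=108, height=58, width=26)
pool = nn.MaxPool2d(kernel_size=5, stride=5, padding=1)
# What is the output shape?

Input shape: (12, 108, 58, 26)
Output shape: (12, 108, 12, 5)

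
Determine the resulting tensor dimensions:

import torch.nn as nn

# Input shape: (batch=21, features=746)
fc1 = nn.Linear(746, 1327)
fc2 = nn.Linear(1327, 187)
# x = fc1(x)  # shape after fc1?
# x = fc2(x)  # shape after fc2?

Input shape: (21, 746)
  -> after fc1: (21, 1327)
Output shape: (21, 187)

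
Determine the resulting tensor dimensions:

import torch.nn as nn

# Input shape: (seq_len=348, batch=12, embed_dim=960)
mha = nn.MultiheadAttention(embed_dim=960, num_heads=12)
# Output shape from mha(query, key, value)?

Input shape: (348, 12, 960)
Output shape: (348, 12, 960)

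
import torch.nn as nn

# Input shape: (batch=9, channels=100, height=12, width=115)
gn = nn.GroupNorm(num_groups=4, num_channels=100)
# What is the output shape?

Input shape: (9, 100, 12, 115)
Output shape: (9, 100, 12, 115)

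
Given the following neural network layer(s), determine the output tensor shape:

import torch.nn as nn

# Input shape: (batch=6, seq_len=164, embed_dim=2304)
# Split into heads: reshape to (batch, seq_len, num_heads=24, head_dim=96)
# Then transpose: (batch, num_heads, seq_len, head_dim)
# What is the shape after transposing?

Input shape: (6, 164, 2304)
  -> after reshape: (6, 164, 24, 96)
Output shape: (6, 24, 164, 96)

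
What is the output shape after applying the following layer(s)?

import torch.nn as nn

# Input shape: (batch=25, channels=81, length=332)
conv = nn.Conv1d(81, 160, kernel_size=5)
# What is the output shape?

Input shape: (25, 81, 332)
Output shape: (25, 160, 328)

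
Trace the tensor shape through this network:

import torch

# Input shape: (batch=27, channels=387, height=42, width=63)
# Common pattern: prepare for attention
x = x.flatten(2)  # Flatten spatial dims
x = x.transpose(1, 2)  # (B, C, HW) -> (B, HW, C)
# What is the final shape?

Input shape: (27, 387, 42, 63)
  -> after flatten(2): (27, 387, 2646)
Output shape: (27, 2646, 387)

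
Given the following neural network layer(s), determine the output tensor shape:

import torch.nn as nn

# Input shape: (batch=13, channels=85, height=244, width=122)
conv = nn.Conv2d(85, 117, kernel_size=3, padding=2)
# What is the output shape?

Input shape: (13, 85, 244, 122)
Output shape: (13, 117, 246, 124)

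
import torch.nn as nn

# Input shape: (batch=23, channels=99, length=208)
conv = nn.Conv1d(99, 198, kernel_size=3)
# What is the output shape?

Input shape: (23, 99, 208)
Output shape: (23, 198, 206)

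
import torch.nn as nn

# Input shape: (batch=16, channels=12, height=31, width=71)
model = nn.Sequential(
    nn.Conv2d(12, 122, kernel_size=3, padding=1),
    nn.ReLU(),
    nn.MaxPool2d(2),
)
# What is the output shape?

Input shape: (16, 12, 31, 71)
  -> after Conv2d: (16, 122, 31, 71)
  -> after ReLU: (16, 122, 31, 71)
Output shape: (16, 122, 15, 35)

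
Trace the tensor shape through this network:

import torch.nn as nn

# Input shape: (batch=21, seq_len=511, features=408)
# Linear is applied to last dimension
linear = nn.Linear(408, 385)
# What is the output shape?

Input shape: (21, 511, 408)
Output shape: (21, 511, 385)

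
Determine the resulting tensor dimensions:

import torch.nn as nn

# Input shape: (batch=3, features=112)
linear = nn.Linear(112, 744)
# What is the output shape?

Input shape: (3, 112)
Output shape: (3, 744)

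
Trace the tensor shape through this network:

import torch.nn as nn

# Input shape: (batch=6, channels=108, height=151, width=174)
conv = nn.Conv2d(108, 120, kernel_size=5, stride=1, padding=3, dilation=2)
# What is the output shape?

Input shape: (6, 108, 151, 174)
Output shape: (6, 120, 149, 172)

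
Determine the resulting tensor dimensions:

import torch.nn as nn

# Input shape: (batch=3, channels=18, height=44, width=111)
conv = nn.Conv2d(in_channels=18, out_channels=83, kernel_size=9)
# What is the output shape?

Input shape: (3, 18, 44, 111)
Output shape: (3, 83, 36, 103)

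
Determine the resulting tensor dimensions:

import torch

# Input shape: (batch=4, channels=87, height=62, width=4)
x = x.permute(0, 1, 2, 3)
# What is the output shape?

Input shape: (4, 87, 62, 4)
Output shape: (4, 87, 62, 4)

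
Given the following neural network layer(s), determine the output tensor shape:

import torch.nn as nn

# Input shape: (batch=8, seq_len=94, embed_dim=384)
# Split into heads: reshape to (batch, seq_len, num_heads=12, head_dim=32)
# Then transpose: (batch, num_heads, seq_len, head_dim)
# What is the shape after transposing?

Input shape: (8, 94, 384)
  -> after reshape: (8, 94, 12, 32)
Output shape: (8, 12, 94, 32)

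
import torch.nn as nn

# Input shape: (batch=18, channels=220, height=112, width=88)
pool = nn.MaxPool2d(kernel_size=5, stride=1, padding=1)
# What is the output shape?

Input shape: (18, 220, 112, 88)
Output shape: (18, 220, 110, 86)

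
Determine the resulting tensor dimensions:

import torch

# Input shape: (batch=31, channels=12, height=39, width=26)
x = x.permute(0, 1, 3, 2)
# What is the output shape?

Input shape: (31, 12, 39, 26)
Output shape: (31, 12, 26, 39)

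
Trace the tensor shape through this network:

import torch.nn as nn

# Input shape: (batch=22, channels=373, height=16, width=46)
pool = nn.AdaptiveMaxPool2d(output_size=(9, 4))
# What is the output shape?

Input shape: (22, 373, 16, 46)
Output shape: (22, 373, 9, 4)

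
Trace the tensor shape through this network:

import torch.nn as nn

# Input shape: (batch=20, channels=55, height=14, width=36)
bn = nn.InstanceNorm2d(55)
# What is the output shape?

Input shape: (20, 55, 14, 36)
Output shape: (20, 55, 14, 36)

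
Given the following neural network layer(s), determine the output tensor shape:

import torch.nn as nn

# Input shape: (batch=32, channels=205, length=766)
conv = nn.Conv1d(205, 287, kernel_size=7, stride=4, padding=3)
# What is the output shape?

Input shape: (32, 205, 766)
Output shape: (32, 287, 192)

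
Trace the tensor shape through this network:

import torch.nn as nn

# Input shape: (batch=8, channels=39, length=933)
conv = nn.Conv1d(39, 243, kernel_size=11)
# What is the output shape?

Input shape: (8, 39, 933)
Output shape: (8, 243, 923)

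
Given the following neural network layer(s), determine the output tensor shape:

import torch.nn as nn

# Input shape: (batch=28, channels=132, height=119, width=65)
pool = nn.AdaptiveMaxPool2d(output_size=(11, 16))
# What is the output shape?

Input shape: (28, 132, 119, 65)
Output shape: (28, 132, 11, 16)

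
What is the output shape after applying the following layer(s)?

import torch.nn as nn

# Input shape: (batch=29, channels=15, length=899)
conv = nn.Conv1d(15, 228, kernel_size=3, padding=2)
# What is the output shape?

Input shape: (29, 15, 899)
Output shape: (29, 228, 901)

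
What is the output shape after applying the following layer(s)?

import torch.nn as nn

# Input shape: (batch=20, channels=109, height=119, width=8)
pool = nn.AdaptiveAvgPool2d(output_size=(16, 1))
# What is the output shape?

Input shape: (20, 109, 119, 8)
Output shape: (20, 109, 16, 1)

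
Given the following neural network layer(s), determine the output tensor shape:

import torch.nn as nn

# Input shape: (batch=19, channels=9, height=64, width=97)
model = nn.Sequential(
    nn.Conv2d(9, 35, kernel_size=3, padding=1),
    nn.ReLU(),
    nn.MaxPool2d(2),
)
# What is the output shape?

Input shape: (19, 9, 64, 97)
  -> after Conv2d: (19, 35, 64, 97)
  -> after ReLU: (19, 35, 64, 97)
Output shape: (19, 35, 32, 48)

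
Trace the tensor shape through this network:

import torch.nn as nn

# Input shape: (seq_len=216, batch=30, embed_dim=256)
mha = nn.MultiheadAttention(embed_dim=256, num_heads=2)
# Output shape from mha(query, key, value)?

Input shape: (216, 30, 256)
Output shape: (216, 30, 256)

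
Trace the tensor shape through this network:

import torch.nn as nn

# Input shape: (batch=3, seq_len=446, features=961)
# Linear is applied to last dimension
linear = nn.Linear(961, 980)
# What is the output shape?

Input shape: (3, 446, 961)
Output shape: (3, 446, 980)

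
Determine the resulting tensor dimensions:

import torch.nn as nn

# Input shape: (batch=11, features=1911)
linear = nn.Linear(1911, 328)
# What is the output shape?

Input shape: (11, 1911)
Output shape: (11, 328)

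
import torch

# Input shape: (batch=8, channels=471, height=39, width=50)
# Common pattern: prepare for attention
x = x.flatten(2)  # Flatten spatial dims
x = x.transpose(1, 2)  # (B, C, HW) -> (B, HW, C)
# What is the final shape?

Input shape: (8, 471, 39, 50)
  -> after flatten(2): (8, 471, 1950)
Output shape: (8, 1950, 471)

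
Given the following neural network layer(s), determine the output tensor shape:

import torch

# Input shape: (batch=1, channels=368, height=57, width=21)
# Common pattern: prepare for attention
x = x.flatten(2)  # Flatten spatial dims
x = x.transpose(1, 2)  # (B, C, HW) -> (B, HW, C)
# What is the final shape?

Input shape: (1, 368, 57, 21)
  -> after flatten(2): (1, 368, 1197)
Output shape: (1, 1197, 368)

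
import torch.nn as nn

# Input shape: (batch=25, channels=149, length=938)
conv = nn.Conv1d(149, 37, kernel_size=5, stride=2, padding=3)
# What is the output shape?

Input shape: (25, 149, 938)
Output shape: (25, 37, 470)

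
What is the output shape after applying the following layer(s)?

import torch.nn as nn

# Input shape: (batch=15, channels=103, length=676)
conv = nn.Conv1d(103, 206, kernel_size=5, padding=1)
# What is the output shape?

Input shape: (15, 103, 676)
Output shape: (15, 206, 674)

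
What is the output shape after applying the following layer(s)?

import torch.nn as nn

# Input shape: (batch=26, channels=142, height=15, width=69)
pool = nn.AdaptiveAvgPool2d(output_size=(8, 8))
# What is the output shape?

Input shape: (26, 142, 15, 69)
Output shape: (26, 142, 8, 8)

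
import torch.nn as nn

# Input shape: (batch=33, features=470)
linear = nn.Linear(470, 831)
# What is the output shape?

Input shape: (33, 470)
Output shape: (33, 831)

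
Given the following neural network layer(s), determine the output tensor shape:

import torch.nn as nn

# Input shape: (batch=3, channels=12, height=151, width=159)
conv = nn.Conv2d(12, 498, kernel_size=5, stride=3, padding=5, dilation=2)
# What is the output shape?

Input shape: (3, 12, 151, 159)
Output shape: (3, 498, 51, 54)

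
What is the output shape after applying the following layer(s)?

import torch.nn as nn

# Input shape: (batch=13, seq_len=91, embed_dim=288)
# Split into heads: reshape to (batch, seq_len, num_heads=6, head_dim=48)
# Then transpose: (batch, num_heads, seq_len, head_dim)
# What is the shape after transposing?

Input shape: (13, 91, 288)
  -> after reshape: (13, 91, 6, 48)
Output shape: (13, 6, 91, 48)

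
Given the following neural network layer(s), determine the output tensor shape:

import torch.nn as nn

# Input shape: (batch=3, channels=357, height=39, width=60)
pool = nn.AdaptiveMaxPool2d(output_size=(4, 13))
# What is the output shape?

Input shape: (3, 357, 39, 60)
Output shape: (3, 357, 4, 13)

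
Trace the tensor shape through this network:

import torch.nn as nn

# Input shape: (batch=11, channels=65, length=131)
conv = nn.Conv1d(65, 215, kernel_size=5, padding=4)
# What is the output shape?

Input shape: (11, 65, 131)
Output shape: (11, 215, 135)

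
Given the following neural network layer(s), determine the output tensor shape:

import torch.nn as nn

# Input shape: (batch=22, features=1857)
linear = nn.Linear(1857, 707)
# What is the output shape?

Input shape: (22, 1857)
Output shape: (22, 707)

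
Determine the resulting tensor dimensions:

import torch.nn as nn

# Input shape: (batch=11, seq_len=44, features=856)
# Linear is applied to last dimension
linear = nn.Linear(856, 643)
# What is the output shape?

Input shape: (11, 44, 856)
Output shape: (11, 44, 643)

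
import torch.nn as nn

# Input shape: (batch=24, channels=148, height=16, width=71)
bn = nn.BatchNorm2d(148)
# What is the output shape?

Input shape: (24, 148, 16, 71)
Output shape: (24, 148, 16, 71)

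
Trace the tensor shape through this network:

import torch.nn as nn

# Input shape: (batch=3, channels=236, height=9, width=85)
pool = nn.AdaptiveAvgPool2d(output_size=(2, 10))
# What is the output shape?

Input shape: (3, 236, 9, 85)
Output shape: (3, 236, 2, 10)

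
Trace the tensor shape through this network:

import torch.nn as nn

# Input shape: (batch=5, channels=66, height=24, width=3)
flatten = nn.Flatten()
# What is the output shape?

Input shape: (5, 66, 24, 3)
Output shape: (5, 4752)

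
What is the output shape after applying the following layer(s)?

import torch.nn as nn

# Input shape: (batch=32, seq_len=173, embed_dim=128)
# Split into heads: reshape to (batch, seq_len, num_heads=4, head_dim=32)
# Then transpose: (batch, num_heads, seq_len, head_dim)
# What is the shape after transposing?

Input shape: (32, 173, 128)
  -> after reshape: (32, 173, 4, 32)
Output shape: (32, 4, 173, 32)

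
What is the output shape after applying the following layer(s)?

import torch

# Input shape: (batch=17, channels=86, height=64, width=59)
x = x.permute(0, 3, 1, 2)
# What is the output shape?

Input shape: (17, 86, 64, 59)
Output shape: (17, 59, 86, 64)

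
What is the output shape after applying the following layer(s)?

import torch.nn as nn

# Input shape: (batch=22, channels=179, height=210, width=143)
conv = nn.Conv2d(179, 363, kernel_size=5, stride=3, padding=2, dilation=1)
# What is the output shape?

Input shape: (22, 179, 210, 143)
Output shape: (22, 363, 70, 48)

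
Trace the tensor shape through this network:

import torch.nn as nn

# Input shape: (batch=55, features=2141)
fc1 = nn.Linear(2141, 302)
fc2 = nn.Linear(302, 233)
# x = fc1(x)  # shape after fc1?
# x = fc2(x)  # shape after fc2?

Input shape: (55, 2141)
  -> after fc1: (55, 302)
Output shape: (55, 233)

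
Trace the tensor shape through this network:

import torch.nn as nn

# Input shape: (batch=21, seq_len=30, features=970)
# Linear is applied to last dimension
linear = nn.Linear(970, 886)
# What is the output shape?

Input shape: (21, 30, 970)
Output shape: (21, 30, 886)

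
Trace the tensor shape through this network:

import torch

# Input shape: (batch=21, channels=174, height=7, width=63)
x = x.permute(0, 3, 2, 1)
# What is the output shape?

Input shape: (21, 174, 7, 63)
Output shape: (21, 63, 7, 174)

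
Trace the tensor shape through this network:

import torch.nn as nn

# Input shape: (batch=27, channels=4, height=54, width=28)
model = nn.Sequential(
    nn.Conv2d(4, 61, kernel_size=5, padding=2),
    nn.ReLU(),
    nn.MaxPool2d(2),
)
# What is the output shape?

Input shape: (27, 4, 54, 28)
  -> after Conv2d: (27, 61, 54, 28)
  -> after ReLU: (27, 61, 54, 28)
Output shape: (27, 61, 27, 14)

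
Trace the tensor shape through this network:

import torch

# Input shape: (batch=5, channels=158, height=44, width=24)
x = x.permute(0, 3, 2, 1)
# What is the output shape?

Input shape: (5, 158, 44, 24)
Output shape: (5, 24, 44, 158)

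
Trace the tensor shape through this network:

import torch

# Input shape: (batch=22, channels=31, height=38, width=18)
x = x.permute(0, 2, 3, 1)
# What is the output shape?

Input shape: (22, 31, 38, 18)
Output shape: (22, 38, 18, 31)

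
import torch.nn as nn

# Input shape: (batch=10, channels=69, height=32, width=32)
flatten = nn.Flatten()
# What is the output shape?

Input shape: (10, 69, 32, 32)
Output shape: (10, 70656)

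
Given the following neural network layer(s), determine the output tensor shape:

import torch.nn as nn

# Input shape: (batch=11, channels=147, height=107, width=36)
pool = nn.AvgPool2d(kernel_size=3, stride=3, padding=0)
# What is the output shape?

Input shape: (11, 147, 107, 36)
Output shape: (11, 147, 35, 12)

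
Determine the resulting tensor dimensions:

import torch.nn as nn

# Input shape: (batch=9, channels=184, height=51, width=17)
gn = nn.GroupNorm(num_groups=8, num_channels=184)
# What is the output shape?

Input shape: (9, 184, 51, 17)
Output shape: (9, 184, 51, 17)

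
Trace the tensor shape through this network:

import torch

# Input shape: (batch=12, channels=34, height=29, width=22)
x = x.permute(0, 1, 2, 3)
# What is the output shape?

Input shape: (12, 34, 29, 22)
Output shape: (12, 34, 29, 22)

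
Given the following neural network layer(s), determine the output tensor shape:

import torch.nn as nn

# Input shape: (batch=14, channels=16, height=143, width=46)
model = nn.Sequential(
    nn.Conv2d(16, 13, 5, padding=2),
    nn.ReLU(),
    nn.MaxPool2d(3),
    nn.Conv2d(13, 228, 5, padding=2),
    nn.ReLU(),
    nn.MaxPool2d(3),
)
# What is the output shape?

Input shape: (14, 16, 143, 46)
  -> after first Conv2d: (14, 13, 143, 46)
  -> after first MaxPool2d: (14, 13, 47, 15)
  -> after second Conv2d: (14, 228, 47, 15)
Output shape: (14, 228, 15, 5)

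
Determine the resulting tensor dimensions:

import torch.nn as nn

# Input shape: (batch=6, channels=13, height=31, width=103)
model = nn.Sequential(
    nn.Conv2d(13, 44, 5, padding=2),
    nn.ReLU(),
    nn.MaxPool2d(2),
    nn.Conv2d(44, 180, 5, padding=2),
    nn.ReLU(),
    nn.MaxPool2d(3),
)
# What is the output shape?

Input shape: (6, 13, 31, 103)
  -> after first Conv2d: (6, 44, 31, 103)
  -> after first MaxPool2d: (6, 44, 15, 51)
  -> after second Conv2d: (6, 180, 15, 51)
Output shape: (6, 180, 5, 17)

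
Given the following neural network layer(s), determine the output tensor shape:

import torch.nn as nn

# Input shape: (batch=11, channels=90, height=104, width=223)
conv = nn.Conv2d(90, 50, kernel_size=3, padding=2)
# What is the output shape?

Input shape: (11, 90, 104, 223)
Output shape: (11, 50, 106, 225)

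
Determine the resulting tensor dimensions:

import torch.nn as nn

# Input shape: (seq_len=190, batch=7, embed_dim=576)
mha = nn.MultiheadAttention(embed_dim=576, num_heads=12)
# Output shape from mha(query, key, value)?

Input shape: (190, 7, 576)
Output shape: (190, 7, 576)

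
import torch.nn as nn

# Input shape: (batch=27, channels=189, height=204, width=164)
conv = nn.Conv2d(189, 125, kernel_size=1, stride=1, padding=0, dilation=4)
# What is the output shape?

Input shape: (27, 189, 204, 164)
Output shape: (27, 125, 204, 164)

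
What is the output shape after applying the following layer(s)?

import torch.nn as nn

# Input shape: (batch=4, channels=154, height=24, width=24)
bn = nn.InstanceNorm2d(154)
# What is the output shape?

Input shape: (4, 154, 24, 24)
Output shape: (4, 154, 24, 24)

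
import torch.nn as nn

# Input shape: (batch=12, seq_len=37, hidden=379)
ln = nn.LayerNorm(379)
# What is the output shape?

Input shape: (12, 37, 379)
Output shape: (12, 37, 379)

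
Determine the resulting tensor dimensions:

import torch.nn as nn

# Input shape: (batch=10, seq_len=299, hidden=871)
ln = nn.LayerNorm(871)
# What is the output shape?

Input shape: (10, 299, 871)
Output shape: (10, 299, 871)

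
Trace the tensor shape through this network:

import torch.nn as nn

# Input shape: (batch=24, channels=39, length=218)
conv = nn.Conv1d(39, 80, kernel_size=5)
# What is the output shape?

Input shape: (24, 39, 218)
Output shape: (24, 80, 214)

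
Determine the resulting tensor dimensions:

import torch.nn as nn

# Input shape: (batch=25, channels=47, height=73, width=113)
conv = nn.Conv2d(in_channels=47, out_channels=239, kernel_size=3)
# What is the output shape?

Input shape: (25, 47, 73, 113)
Output shape: (25, 239, 71, 111)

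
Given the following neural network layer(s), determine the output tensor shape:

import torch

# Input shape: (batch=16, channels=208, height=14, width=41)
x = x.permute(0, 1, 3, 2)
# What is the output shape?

Input shape: (16, 208, 14, 41)
Output shape: (16, 208, 41, 14)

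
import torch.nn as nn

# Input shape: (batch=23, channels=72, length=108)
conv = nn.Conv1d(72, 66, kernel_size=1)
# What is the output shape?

Input shape: (23, 72, 108)
Output shape: (23, 66, 108)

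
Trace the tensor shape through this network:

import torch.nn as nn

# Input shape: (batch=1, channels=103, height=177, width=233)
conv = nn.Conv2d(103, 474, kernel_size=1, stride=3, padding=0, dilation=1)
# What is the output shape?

Input shape: (1, 103, 177, 233)
Output shape: (1, 474, 59, 78)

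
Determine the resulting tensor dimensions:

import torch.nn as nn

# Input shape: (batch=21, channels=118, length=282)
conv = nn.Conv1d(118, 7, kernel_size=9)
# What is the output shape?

Input shape: (21, 118, 282)
Output shape: (21, 7, 274)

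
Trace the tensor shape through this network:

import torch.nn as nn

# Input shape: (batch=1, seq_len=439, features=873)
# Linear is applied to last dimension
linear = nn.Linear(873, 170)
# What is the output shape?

Input shape: (1, 439, 873)
Output shape: (1, 439, 170)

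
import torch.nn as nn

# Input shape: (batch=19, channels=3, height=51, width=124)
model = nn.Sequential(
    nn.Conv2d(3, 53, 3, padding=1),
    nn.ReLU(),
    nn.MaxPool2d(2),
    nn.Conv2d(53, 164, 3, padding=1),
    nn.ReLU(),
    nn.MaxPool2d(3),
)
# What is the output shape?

Input shape: (19, 3, 51, 124)
  -> after first Conv2d: (19, 53, 51, 124)
  -> after first MaxPool2d: (19, 53, 25, 62)
  -> after second Conv2d: (19, 164, 25, 62)
Output shape: (19, 164, 8, 20)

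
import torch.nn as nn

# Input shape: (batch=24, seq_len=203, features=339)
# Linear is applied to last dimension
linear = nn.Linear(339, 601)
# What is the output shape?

Input shape: (24, 203, 339)
Output shape: (24, 203, 601)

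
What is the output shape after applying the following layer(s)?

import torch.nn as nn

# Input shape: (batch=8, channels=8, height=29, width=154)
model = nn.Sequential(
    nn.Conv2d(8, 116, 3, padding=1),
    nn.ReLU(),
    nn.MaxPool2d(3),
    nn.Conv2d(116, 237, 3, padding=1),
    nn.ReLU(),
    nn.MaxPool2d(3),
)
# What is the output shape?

Input shape: (8, 8, 29, 154)
  -> after first Conv2d: (8, 116, 29, 154)
  -> after first MaxPool2d: (8, 116, 9, 51)
  -> after second Conv2d: (8, 237, 9, 51)
Output shape: (8, 237, 3, 17)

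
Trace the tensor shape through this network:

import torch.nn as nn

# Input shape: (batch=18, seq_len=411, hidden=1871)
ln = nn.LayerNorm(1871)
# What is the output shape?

Input shape: (18, 411, 1871)
Output shape: (18, 411, 1871)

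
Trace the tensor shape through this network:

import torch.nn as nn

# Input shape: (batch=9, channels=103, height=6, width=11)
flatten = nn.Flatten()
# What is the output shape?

Input shape: (9, 103, 6, 11)
Output shape: (9, 6798)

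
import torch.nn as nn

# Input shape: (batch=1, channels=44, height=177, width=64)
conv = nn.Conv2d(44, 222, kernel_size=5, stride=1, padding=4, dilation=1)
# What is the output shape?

Input shape: (1, 44, 177, 64)
Output shape: (1, 222, 181, 68)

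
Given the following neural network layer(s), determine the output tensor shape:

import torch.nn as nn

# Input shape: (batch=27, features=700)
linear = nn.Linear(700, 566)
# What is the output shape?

Input shape: (27, 700)
Output shape: (27, 566)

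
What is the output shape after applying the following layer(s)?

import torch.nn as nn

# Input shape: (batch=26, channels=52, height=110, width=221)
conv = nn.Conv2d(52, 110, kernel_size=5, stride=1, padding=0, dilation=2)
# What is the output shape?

Input shape: (26, 52, 110, 221)
Output shape: (26, 110, 102, 213)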